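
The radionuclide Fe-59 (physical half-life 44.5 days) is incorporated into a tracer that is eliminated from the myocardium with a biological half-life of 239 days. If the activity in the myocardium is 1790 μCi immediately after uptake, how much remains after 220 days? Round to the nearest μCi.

31 μCi

1/t_eff = 1/t_phys + 1/t_biol = 1/44.5 + 1/239 = 0.026656 per day.
t_eff = 44.5 × 239 / (44.5 + 239) ≈ 37.515 days.
Remaining = 1790 × (1/2)^(220/37.515) = 1790 × (1/2)^5.8643 ≈ 30.727 μCi.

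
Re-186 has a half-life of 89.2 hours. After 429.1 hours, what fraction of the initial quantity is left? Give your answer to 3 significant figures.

n = 429.1/89.2 ≈ 4.8105 half-lives.
Fraction remaining = (1/2)^4.8105 ≈ 0.035636.

0.0356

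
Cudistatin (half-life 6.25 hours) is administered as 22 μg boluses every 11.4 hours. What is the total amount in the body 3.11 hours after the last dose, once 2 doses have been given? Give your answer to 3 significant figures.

20.0 μg

The 2 doses were given 14.51, 3.11 hours ago.
Total = 22·(1/2)^(14.51/6.25) + 22·(1/2)^(3.11/6.25)
      = 4.401 + 15.582 ≈ 19.983 μg.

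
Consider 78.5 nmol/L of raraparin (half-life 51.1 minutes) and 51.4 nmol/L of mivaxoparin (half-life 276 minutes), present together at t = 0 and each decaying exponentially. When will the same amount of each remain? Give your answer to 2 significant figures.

Set 78.5·(1/2)^(t/51.1) = 51.4·(1/2)^(t/276).
Taking log₂: log₂(78.5/51.4) = t·(1/51.1 − 1/276).
log₂(1.5272) = 0.61092; 1/51.1 − 1/276 = 0.015946.
t = 0.61092 / 0.015946 ≈ 38.311 minutes.

38 minutes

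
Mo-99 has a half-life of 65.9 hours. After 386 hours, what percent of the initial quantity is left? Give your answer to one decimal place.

n = 386/65.9 ≈ 5.8574 half-lives.
Fraction remaining = (1/2)^5.8574 ≈ 0.017249, i.e. 1.7249%.

1.7%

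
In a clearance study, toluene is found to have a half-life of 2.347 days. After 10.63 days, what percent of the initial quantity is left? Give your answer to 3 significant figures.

4.33%

n = 10.63/2.347 ≈ 4.5292 half-lives.
Fraction remaining = (1/2)^4.5292 ≈ 0.043309, i.e. 4.3309%.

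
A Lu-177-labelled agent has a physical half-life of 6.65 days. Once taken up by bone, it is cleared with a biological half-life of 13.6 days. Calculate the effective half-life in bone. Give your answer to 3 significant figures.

1/t_eff = 1/t_phys + 1/t_biol = 1/6.65 + 1/13.6 = 0.22391 per day.
t_eff = 6.65 × 13.6 / (6.65 + 13.6) ≈ 4.4662 days.

4.47 days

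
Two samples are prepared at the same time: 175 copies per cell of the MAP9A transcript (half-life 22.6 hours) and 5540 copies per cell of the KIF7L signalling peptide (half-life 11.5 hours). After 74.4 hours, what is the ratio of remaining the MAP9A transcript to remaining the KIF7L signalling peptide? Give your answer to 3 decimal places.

MAP9A transcript: 175 × (1/2)^(74.4/22.6) = 175 × (1/2)^3.292 ≈ 17.866 copies per cell.
KIF7L signalling peptide: 5540 × (1/2)^(74.4/11.5) = 5540 × (1/2)^6.4696 ≈ 62.514 copies per cell.
Ratio ≈ 17.866 / 62.514 ≈ 0.2858.

0.286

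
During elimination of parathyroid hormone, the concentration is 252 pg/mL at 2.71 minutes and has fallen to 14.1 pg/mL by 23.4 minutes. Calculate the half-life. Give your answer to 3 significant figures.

Over Δt = 23.4 − 2.71 = 20.69 minutes, the level fell by a factor of 252/14.1 ≈ 17.872.
n = log₂(17.872) ≈ 4.1597 half-lives, so t½ = 20.69/4.1597 ≈ 4.974 minutes.

4.97 minutes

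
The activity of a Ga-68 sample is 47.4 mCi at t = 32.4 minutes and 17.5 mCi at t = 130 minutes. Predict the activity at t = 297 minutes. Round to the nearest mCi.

Over Δt = 130 − 32.4 = 97.6 minutes, the level fell by a factor of 47.4/17.5 ≈ 2.7086.
n = log₂(2.7086) ≈ 1.4375 half-lives, so t½ = 97.6/1.4375 ≈ 67.894 minutes.
From t = 130 to t = 297: 17.5 × (1/2)^((297−130)/67.894) ≈ 3.1812 mCi.

3 mCi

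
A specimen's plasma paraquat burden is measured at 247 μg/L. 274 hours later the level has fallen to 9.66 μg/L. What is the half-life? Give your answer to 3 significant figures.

A/A₀ = 9.66/247 ≈ 0.039109.
n = log₂(25.569) ≈ 4.6763 half-lives elapsed in 274 hours.
t½ = 274/4.6763 ≈ 58.593 hours.

58.6 hours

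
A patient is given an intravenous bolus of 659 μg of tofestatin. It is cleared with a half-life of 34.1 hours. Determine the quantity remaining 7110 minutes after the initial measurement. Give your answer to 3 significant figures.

59.3 μg

Convert the elapsed time: 7110 minutes = 118.5 hours.
Number of half-lives: n = 118.5/34.1 ≈ 3.4751.
Remaining = 659 × (1/2)^3.4751 = 659 × 0.089929 ≈ 59.263 μg.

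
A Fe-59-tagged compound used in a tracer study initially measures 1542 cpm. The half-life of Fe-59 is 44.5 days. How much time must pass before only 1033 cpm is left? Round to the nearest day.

Fraction remaining = 1033/1542 ≈ 0.66991.
n = log₂(1542/1033) = ln(1.4927)/ln 2 ≈ 0.57796 half-lives.
t = n × t½ = 0.57796 × 44.5 ≈ 25.719 days.

26 days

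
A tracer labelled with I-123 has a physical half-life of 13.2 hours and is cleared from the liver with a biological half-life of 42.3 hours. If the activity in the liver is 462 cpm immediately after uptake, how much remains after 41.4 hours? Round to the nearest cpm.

1/t_eff = 1/t_phys + 1/t_biol = 1/13.2 + 1/42.3 = 0.099398 per hour.
t_eff = 13.2 × 42.3 / (13.2 + 42.3) ≈ 10.061 hours.
Remaining = 462 × (1/2)^(41.4/10.061) = 462 × (1/2)^4.1151 ≈ 26.661 cpm.

27 cpm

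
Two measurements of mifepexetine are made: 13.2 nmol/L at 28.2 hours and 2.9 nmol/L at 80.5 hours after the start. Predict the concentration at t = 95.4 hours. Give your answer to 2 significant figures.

1.9 nmol/L

Over Δt = 80.5 − 28.2 = 52.3 hours, the level fell by a factor of 13.2/2.9 ≈ 4.5517.
n = log₂(4.5517) ≈ 2.1864 half-lives, so t½ = 52.3/2.1864 ≈ 23.92 hours.
From t = 80.5 to t = 95.4: 2.9 × (1/2)^((95.4−80.5)/23.92) ≈ 1.8832 nmol/L.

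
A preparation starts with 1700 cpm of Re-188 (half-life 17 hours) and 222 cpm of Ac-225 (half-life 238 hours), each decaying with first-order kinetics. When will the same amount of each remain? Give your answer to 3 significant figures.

53.8 hours

Set 1700·(1/2)^(t/17) = 222·(1/2)^(t/238).
Taking log₂: log₂(1700/222) = t·(1/17 − 1/238).
log₂(7.6577) = 2.9369; 1/17 − 1/238 = 0.054622.
t = 2.9369 / 0.054622 ≈ 53.768 hours.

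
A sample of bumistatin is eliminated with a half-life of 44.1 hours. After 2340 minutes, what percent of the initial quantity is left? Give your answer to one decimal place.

54.2%

2340 minutes = 39 hours.
n = 39/44.1 ≈ 0.88435 half-lives.
Fraction remaining = (1/2)^0.88435 ≈ 0.54173, i.e. 54.173%.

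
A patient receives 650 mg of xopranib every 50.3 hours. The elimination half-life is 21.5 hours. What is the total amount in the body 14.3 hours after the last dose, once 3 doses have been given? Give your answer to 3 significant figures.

507 mg

The 3 doses were given 114.9, 64.6, 14.3 hours ago.
Total = 650·(1/2)^(114.9/21.5) + 650·(1/2)^(64.6/21.5) + 650·(1/2)^(14.3/21.5)
      = 16.001 + 80.988 + 409.91 ≈ 506.9 mg.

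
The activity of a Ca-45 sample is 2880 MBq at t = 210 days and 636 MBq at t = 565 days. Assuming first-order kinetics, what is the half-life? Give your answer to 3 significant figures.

Over Δt = 565 − 210 = 355 days, the level fell by a factor of 2880/636 ≈ 4.5283.
n = log₂(4.5283) ≈ 2.179 half-lives, so t½ = 355/2.179 ≈ 162.92 days.

163 days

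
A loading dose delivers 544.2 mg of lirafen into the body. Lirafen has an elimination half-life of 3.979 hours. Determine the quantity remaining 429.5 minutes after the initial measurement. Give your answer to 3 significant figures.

156 mg

Convert the elapsed time: 429.5 minutes = 7.15833 hours.
Number of half-lives: n = 7.15833/3.979 ≈ 1.799.
Remaining = 544.2 × (1/2)^1.799 = 544.2 × 0.28737 ≈ 156.39 mg.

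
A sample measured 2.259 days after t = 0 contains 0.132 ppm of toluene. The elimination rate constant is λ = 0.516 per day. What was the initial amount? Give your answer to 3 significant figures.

t½ = ln 2 / λ = 0.69315 / 0.516 ≈ 1.3433 days.
Number of half-lives elapsed: n = 2.259/1.3433 ≈ 1.6817.
A₀ = A × 2^n = 0.132 × 2^1.6817 = 0.132 × 3.208 ≈ 0.42345 ppm.

0.423 ppm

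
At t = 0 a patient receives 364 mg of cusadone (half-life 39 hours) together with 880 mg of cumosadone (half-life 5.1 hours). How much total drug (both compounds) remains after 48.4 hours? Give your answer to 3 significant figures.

cusadone: 364 × (1/2)^(48.4/39) = 364 × (1/2)^1.241 ≈ 154 mg.
cumosadone: 880 × (1/2)^(48.4/5.1) = 880 × (1/2)^9.4902 ≈ 1.2236 mg.
Total = 154 + 1.2236 ≈ 155.22 mg.

155 mg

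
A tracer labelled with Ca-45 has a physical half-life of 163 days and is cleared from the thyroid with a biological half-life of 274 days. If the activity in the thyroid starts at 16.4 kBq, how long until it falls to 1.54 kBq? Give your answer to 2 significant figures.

1/t_eff = 1/t_phys + 1/t_biol = 1/163 + 1/274 = 0.0097846 per day.
t_eff = 163 × 274 / (163 + 274) ≈ 102.2 days.
n = log₂(16.4/1.54) ≈ 3.4127; t = 3.4127 × 102.2 ≈ 348.78 days.

350 days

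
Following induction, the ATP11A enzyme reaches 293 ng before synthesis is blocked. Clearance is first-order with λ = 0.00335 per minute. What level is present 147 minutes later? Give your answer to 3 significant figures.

179 ng

t½ = ln 2 / λ = 0.69315 / 0.00335 ≈ 206.91 minutes.
Number of half-lives: n = 147/206.91 ≈ 0.71046.
Remaining = 293 × (1/2)^0.71046 = 293 × 0.61113 ≈ 179.06 ng.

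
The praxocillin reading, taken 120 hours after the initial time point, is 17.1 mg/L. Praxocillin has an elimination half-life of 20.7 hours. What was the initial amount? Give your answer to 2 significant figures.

Number of half-lives elapsed: n = 120/20.7 ≈ 5.7971.
A₀ = A × 2^n = 17.1 × 2^5.7971 = 17.1 × 55.603 ≈ 950.82 mg/L.

950 mg/L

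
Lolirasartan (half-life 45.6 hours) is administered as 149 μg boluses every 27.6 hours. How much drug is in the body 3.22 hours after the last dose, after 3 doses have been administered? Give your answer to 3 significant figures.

The 3 doses were given 58.42, 30.82, 3.22 hours ago.
Total = 149·(1/2)^(58.42/45.6) + 149·(1/2)^(30.82/45.6) + 149·(1/2)^(3.22/45.6)
      = 61.309 + 93.267 + 141.88 ≈ 296.46 μg.

296 μg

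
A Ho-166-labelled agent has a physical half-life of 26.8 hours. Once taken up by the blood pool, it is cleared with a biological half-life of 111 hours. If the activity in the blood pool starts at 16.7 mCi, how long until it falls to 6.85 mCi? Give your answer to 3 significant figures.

1/t_eff = 1/t_phys + 1/t_biol = 1/26.8 + 1/111 = 0.046322 per hour.
t_eff = 26.8 × 111 / (26.8 + 111) ≈ 21.588 hours.
n = log₂(16.7/6.85) ≈ 1.2857; t = 1.2857 × 21.588 ≈ 27.755 hours.

27.8 hours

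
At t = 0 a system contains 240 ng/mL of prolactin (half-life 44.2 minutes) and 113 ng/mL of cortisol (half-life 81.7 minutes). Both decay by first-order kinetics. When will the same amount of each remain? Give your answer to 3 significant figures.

Set 240·(1/2)^(t/44.2) = 113·(1/2)^(t/81.7).
Taking log₂: log₂(240/113) = t·(1/44.2 − 1/81.7).
log₂(2.1239) = 1.0867; 1/44.2 − 1/81.7 = 0.010385.
t = 1.0867 / 0.010385 ≈ 104.65 minutes.

105 minutes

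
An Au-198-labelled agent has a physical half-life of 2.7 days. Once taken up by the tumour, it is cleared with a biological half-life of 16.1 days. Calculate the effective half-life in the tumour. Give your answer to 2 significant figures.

2.3 days

1/t_eff = 1/t_phys + 1/t_biol = 1/2.7 + 1/16.1 = 0.43248 per day.
t_eff = 2.7 × 16.1 / (2.7 + 16.1) ≈ 2.3122 days.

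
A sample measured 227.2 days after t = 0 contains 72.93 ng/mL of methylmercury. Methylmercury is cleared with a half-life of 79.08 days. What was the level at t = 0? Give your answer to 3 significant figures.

534 ng/mL

Number of half-lives elapsed: n = 227.2/79.08 ≈ 2.873.
A₀ = A × 2^n = 72.93 × 2^2.873 = 72.93 × 7.3261 ≈ 534.29 ng/mL.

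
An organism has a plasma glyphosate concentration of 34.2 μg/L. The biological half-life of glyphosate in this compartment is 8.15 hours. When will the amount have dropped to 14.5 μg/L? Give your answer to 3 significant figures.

10.1 hours

Fraction remaining = 14.5/34.2 ≈ 0.42398.
n = log₂(34.2/14.5) = ln(2.3586)/ln 2 ≈ 1.2379 half-lives.
t = n × t½ = 1.2379 × 8.15 ≈ 10.089 hours.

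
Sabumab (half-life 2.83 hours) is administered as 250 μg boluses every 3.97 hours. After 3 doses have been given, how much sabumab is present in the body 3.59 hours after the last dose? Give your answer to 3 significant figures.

158 μg

The 3 doses were given 11.53, 7.56, 3.59 hours ago.
Total = 250·(1/2)^(11.53/2.83) + 250·(1/2)^(7.56/2.83) + 250·(1/2)^(3.59/2.83)
      = 14.842 + 39.244 + 103.77 ≈ 157.85 μg.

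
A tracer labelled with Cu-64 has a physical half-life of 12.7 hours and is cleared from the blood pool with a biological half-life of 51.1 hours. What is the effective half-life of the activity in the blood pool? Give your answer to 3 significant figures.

10.2 hours

1/t_eff = 1/t_phys + 1/t_biol = 1/12.7 + 1/51.1 = 0.09831 per hour.
t_eff = 12.7 × 51.1 / (12.7 + 51.1) ≈ 10.172 hours.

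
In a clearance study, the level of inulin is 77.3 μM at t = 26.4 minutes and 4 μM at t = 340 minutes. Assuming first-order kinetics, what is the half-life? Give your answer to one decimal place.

73.4 minutes

Over Δt = 340 − 26.4 = 313.6 minutes, the level fell by a factor of 77.3/4 ≈ 19.325.
n = log₂(19.325) ≈ 4.2724 half-lives, so t½ = 313.6/4.2724 ≈ 73.401 minutes.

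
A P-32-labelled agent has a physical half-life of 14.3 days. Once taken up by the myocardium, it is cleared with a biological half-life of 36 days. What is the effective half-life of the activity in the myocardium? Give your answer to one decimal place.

1/t_eff = 1/t_phys + 1/t_biol = 1/14.3 + 1/36 = 0.097708 per day.
t_eff = 14.3 × 36 / (14.3 + 36) ≈ 10.235 days.

10.2 days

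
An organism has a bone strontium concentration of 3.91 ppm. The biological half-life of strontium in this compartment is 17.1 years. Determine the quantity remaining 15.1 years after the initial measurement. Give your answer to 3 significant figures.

Number of half-lives: n = 15.1/17.1 ≈ 0.88304.
Remaining = 3.91 × (1/2)^0.88304 = 3.91 × 0.54222 ≈ 2.1201 ppm.

2.12 ppm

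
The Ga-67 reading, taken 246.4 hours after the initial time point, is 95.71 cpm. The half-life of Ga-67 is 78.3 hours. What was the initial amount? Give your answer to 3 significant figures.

Number of half-lives elapsed: n = 246.4/78.3 ≈ 3.1469.
A₀ = A × 2^n = 95.71 × 2^3.1469 = 95.71 × 8.8573 ≈ 847.73 cpm.

848 cpm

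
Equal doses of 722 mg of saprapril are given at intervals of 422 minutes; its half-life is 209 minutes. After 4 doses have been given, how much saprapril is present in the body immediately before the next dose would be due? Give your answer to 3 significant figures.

236 mg

The 4 doses were given 1688, 1266, 844, 422 minutes ago.
Total = 722·(1/2)^(1688/209) + 722·(1/2)^(1266/209) + 722·(1/2)^(844/209) + 722·(1/2)^(422/209)
      = 2.6746 + 10.841 + 43.943 + 178.12 ≈ 235.58 mg.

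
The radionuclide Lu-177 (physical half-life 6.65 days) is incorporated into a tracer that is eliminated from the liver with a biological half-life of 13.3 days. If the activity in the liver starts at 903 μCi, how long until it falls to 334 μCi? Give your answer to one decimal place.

1/t_eff = 1/t_phys + 1/t_biol = 1/6.65 + 1/13.3 = 0.22556 per day.
t_eff = 6.65 × 13.3 / (6.65 + 13.3) ≈ 4.4333 days.
n = log₂(903/334) ≈ 1.4349; t = 1.4349 × 4.4333 ≈ 6.3613 days.

6.4 days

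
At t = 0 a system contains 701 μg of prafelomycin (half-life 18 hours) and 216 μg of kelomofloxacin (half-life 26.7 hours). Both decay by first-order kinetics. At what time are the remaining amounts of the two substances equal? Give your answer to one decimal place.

Set 701·(1/2)^(t/18) = 216·(1/2)^(t/26.7).
Taking log₂: log₂(701/216) = t·(1/18 − 1/26.7).
log₂(3.2454) = 1.6984; 1/18 − 1/26.7 = 0.018102.
t = 1.6984 / 0.018102 ≈ 93.821 hours.

93.8 hours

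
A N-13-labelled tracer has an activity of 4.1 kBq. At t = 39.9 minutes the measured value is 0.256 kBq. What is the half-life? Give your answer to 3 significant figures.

A/A₀ = 0.256/4.1 ≈ 0.062439.
n = log₂(16.016) ≈ 4.0014 half-lives elapsed in 39.9 minutes.
t½ = 39.9/4.0014 ≈ 9.9715 minutes.

9.97 minutes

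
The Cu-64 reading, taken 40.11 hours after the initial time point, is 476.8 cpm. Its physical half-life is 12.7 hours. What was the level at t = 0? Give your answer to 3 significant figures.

4260 cpm

Number of half-lives elapsed: n = 40.11/12.7 ≈ 3.1583.
A₀ = A × 2^n = 476.8 × 2^3.1583 = 476.8 × 8.9276 ≈ 4256.7 cpm.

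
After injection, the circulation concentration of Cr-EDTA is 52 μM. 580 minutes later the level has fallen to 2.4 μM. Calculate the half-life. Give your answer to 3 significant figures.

131 minutes

A/A₀ = 2.4/52 ≈ 0.046154.
n = log₂(21.667) ≈ 4.4374 half-lives elapsed in 580 minutes.
t½ = 580/4.4374 ≈ 130.71 minutes.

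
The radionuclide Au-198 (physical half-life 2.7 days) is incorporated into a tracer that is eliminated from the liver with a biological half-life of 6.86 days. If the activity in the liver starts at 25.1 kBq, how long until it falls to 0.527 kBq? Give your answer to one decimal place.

1/t_eff = 1/t_phys + 1/t_biol = 1/2.7 + 1/6.86 = 0.51614 per day.
t_eff = 2.7 × 6.86 / (2.7 + 6.86) ≈ 1.9374 days.
n = log₂(25.1/0.527) ≈ 5.5737; t = 5.5737 × 1.9374 ≈ 10.799 days.

10.8 days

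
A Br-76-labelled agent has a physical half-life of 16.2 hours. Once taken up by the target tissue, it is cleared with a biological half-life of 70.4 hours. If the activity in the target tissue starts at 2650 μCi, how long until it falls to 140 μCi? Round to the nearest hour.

1/t_eff = 1/t_phys + 1/t_biol = 1/16.2 + 1/70.4 = 0.075933 per hour.
t_eff = 16.2 × 70.4 / (16.2 + 70.4) ≈ 13.17 hours.
n = log₂(2650/140) ≈ 4.2425; t = 4.2425 × 13.17 ≈ 55.872 hours.

56 hours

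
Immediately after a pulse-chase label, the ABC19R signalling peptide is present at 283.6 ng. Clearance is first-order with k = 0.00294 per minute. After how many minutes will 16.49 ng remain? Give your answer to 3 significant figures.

968 minutes

t½ = ln 2 / k = 0.69315 / 0.00294 ≈ 235.76 minutes.
Fraction remaining = 16.49/283.6 ≈ 0.058145.
n = log₂(283.6/16.49) = ln(17.198)/ln 2 ≈ 4.1042 half-lives.
t = n × t½ = 4.1042 × 235.76 ≈ 967.62 minutes.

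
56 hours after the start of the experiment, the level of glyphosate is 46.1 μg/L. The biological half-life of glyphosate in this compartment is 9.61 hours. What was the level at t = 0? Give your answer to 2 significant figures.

2600 μg/L

Number of half-lives elapsed: n = 56/9.61 ≈ 5.8273.
A₀ = A × 2^n = 46.1 × 2^5.8273 = 46.1 × 56.778 ≈ 2617.5 μg/L.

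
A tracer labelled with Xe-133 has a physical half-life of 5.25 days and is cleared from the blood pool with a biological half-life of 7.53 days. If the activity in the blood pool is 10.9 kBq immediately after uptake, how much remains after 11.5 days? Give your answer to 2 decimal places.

1/t_eff = 1/t_phys + 1/t_biol = 1/5.25 + 1/7.53 = 0.32328 per day.
t_eff = 5.25 × 7.53 / (5.25 + 7.53) ≈ 3.0933 days.
Remaining = 10.9 × (1/2)^(11.5/3.0933) = 10.9 × (1/2)^3.7177 ≈ 0.82849 kBq.

0.83 kBq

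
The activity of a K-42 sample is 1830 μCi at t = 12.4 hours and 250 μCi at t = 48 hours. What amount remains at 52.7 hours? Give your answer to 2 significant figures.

190 μCi

Over Δt = 48 − 12.4 = 35.6 hours, the level fell by a factor of 1830/250 ≈ 7.32.
n = log₂(7.32) ≈ 2.8718 half-lives, so t½ = 35.6/2.8718 ≈ 12.396 hours.
From t = 48 to t = 52.7: 250 × (1/2)^((52.7−48)/12.396) ≈ 192.22 μCi.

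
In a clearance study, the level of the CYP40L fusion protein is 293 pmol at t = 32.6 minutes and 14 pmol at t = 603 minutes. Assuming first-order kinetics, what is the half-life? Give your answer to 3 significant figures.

Over Δt = 603 − 32.6 = 570.4 minutes, the level fell by a factor of 293/14 ≈ 20.929.
n = log₂(20.929) ≈ 4.3874 half-lives, so t½ = 570.4/4.3874 ≈ 130.01 minutes.

130 minutes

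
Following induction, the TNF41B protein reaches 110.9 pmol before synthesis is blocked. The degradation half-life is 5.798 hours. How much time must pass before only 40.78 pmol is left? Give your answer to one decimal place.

Fraction remaining = 40.78/110.9 ≈ 0.36772.
n = log₂(110.9/40.78) = ln(2.7195)/ln 2 ≈ 1.4433 half-lives.
t = n × t½ = 1.4433 × 5.798 ≈ 8.3684 hours.

8.4 hours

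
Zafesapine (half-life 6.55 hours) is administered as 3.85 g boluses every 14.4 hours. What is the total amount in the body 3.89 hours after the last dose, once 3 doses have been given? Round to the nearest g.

3 g

The 3 doses were given 32.69, 18.29, 3.89 hours ago.
Total = 3.85·(1/2)^(32.69/6.55) + 3.85·(1/2)^(18.29/6.55) + 3.85·(1/2)^(3.89/6.55)
      = 0.12108 + 0.55574 + 2.5508 ≈ 3.2277 g.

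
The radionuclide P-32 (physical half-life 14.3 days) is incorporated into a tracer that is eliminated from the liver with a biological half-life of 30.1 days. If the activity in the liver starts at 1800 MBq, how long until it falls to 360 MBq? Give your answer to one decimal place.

1/t_eff = 1/t_phys + 1/t_biol = 1/14.3 + 1/30.1 = 0.10315 per day.
t_eff = 14.3 × 30.1 / (14.3 + 30.1) ≈ 9.6944 days.
n = log₂(1800/360) ≈ 2.3219; t = 2.3219 × 9.6944 ≈ 22.51 days.

22.5 days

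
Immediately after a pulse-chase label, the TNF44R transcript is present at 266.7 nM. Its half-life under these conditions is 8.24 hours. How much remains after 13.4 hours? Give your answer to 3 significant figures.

Number of half-lives: n = 13.4/8.24 ≈ 1.6262.
Remaining = 266.7 × (1/2)^1.6262 = 266.7 × 0.32394 ≈ 86.394 nM.

86.4 nM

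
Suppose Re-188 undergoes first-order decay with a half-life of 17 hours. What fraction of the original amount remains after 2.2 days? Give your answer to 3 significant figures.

2.2 days = 52.8 hours.
n = 52.8/17 ≈ 3.1059 half-lives.
Fraction remaining = (1/2)^3.1059 ≈ 0.11615.

0.116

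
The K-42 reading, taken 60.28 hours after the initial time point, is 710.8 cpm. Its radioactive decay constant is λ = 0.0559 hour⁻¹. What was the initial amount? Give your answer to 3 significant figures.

t½ = ln 2 / λ = 0.69315 / 0.0559 ≈ 12.4 hours.
Number of half-lives elapsed: n = 60.28/12.4 ≈ 4.8614.
A₀ = A × 2^n = 710.8 × 2^4.8614 = 710.8 × 29.068 ≈ 20662 cpm.

20700 cpm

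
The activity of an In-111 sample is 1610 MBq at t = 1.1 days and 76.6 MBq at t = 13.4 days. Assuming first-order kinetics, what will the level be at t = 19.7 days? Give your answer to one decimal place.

16.1 MBq

Over Δt = 13.4 − 1.1 = 12.3 days, the level fell by a factor of 1610/76.6 ≈ 21.018.
n = log₂(21.018) ≈ 4.3936 half-lives, so t½ = 12.3/4.3936 ≈ 2.7995 days.
From t = 13.4 to t = 19.7: 76.6 × (1/2)^((19.7−13.4)/2.7995) ≈ 16.099 MBq.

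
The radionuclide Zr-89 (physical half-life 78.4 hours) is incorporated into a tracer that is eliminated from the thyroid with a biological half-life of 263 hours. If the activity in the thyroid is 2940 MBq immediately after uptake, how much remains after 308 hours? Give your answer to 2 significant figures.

86 MBq

1/t_eff = 1/t_phys + 1/t_biol = 1/78.4 + 1/263 = 0.016557 per hour.
t_eff = 78.4 × 263 / (78.4 + 263) ≈ 60.396 hours.
Remaining = 2940 × (1/2)^(308/60.396) = 2940 × (1/2)^5.0997 ≈ 85.742 MBq.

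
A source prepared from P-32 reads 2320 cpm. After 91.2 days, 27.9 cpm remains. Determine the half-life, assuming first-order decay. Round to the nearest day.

14 days

A/A₀ = 27.9/2320 ≈ 0.012026.
n = log₂(83.154) ≈ 6.3777 half-lives elapsed in 91.2 days.
t½ = 91.2/6.3777 ≈ 14.3 days.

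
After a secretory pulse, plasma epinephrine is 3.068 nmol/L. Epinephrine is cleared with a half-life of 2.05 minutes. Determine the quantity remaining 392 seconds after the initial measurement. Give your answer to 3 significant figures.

Convert the elapsed time: 392 seconds = 6.53333 minutes.
Number of half-lives: n = 6.53333/2.05 ≈ 3.187.
Remaining = 3.068 × (1/2)^3.187 = 3.068 × 0.1098 ≈ 0.33688 nmol/L.

0.337 nmol/L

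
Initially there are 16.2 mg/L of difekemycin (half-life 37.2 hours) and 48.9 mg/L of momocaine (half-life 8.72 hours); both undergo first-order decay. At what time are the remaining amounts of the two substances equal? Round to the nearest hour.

18 hours

Set 16.2·(1/2)^(t/37.2) = 48.9·(1/2)^(t/8.72).
Taking log₂: log₂(16.2/48.9) = t·(1/37.2 − 1/8.72).
log₂(0.33129) = -1.5938; 1/37.2 − 1/8.72 = -0.087797.
t = -1.5938 / -0.087797 ≈ 18.154 hours.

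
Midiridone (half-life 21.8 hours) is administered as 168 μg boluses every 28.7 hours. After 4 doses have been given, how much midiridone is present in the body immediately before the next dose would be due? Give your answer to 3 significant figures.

The 4 doses were given 114.8, 86.1, 57.4, 28.7 hours ago.
Total = 168·(1/2)^(114.8/21.8) + 168·(1/2)^(86.1/21.8) + 168·(1/2)^(57.4/21.8) + 168·(1/2)^(28.7/21.8)
      = 4.3658 + 10.874 + 27.083 + 67.453 ≈ 109.77 μg.

110 μg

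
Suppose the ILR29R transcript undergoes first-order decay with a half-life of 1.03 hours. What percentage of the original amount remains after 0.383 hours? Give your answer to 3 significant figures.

77.3%

n = 0.383/1.03 ≈ 0.37184 half-lives.
Fraction remaining = (1/2)^0.37184 ≈ 0.77279, i.e. 77.279%.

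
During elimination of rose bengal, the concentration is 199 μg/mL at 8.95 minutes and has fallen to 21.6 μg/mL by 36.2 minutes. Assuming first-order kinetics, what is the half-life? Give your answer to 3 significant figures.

8.51 minutes

Over Δt = 36.2 − 8.95 = 27.25 minutes, the level fell by a factor of 199/21.6 ≈ 9.213.
n = log₂(9.213) ≈ 3.2037 half-lives, so t½ = 27.25/3.2037 ≈ 8.5059 minutes.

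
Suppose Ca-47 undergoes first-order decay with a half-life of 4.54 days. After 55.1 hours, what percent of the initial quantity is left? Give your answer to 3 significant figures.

70.4%

55.1 hours = 2.29583 days.
n = 2.29583/4.54 ≈ 0.50569 half-lives.
Fraction remaining = (1/2)^0.50569 ≈ 0.70432, i.e. 70.432%.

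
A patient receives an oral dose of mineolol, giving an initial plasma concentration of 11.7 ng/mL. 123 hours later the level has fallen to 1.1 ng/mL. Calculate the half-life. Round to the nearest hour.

36 hours

A/A₀ = 1.1/11.7 ≈ 0.094017.
n = log₂(10.636) ≈ 3.4109 half-lives elapsed in 123 hours.
t½ = 123/3.4109 ≈ 36.061 hours.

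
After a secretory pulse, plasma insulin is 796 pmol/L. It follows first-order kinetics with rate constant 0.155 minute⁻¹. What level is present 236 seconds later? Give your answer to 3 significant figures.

t½ = ln 2 / k = 0.69315 / 0.155 ≈ 4.4719 minutes.
Convert the elapsed time: 236 seconds = 3.93333 minutes.
Number of half-lives: n = 3.93333/4.4719 ≈ 0.87956.
Remaining = 796 × (1/2)^0.87956 = 796 × 0.54353 ≈ 432.65 pmol/L.

433 pmol/L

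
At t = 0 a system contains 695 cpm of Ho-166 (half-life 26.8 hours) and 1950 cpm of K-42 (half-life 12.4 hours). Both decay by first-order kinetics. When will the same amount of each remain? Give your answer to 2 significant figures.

Set 695·(1/2)^(t/26.8) = 1950·(1/2)^(t/12.4).
Taking log₂: log₂(695/1950) = t·(1/26.8 − 1/12.4).
log₂(0.35641) = -1.4884; 1/26.8 − 1/12.4 = -0.043332.
t = -1.4884 / -0.043332 ≈ 34.349 hours.

34 hours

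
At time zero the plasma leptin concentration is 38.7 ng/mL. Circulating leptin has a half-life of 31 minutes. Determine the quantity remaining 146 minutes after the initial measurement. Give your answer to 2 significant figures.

Number of half-lives: n = 146/31 ≈ 4.7097.
Remaining = 38.7 × (1/2)^4.7097 = 38.7 × 0.038216 ≈ 1.479 ng/mL.

1.5 ng/mL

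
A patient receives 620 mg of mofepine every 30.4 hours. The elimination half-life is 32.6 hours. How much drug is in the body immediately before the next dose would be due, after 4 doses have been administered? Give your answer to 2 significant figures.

The 4 doses were given 121.6, 91.2, 60.8, 30.4 hours ago.
Total = 620·(1/2)^(121.6/32.6) + 620·(1/2)^(91.2/32.6) + 620·(1/2)^(60.8/32.6) + 620·(1/2)^(30.4/32.6)
      = 46.723 + 89.176 + 170.2 + 324.85 ≈ 630.94 mg.

630 mg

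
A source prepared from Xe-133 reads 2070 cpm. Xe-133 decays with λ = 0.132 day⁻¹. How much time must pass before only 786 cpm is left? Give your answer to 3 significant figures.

7.34 days

t½ = ln 2 / λ = 0.69315 / 0.132 ≈ 5.2511 days.
Fraction remaining = 786/2070 ≈ 0.37971.
n = log₂(2070/786) = ln(2.6336)/ln 2 ≈ 1.397 half-lives.
t = n × t½ = 1.397 × 5.2511 ≈ 7.336 days.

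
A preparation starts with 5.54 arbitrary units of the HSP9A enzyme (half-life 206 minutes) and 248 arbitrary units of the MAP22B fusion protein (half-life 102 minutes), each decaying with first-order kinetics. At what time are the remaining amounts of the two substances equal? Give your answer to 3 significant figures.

1110 minutes

Set 5.54·(1/2)^(t/206) = 248·(1/2)^(t/102).
Taking log₂: log₂(5.54/248) = t·(1/206 − 1/102).
log₂(0.022339) = -5.4843; 1/206 − 1/102 = -0.0049496.
t = -5.4843 / -0.0049496 ≈ 1108 minutes.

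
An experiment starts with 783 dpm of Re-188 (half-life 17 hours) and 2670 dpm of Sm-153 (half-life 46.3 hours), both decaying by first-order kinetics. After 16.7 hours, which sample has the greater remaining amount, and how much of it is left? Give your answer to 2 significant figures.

Sm-153, 2100 dpm

Re-188: 783 × (1/2)^0.98235 ≈ 396.32 dpm.
Sm-153: 2670 × (1/2)^0.36069 ≈ 2079.4 dpm.
Sm-153 has more remaining, at ≈ 2079.4 dpm.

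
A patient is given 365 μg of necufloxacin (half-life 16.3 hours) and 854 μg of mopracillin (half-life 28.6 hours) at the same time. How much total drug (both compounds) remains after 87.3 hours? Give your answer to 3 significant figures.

necufloxacin: 365 × (1/2)^(87.3/16.3) = 365 × (1/2)^5.3558 ≈ 8.9131 μg.
mopracillin: 854 × (1/2)^(87.3/28.6) = 854 × (1/2)^3.0524 ≈ 102.94 μg.
Total = 8.9131 + 102.94 ≈ 111.85 μg.

112 μg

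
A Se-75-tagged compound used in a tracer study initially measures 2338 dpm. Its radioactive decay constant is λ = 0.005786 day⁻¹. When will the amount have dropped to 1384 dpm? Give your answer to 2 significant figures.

t½ = ln 2 / λ = 0.69315 / 0.005786 ≈ 119.8 days.
Fraction remaining = 1384/2338 ≈ 0.59196.
n = log₂(2338/1384) = ln(1.6893)/ln 2 ≈ 0.75643 half-lives.
t = n × t½ = 0.75643 × 119.8 ≈ 90.618 days.

91 days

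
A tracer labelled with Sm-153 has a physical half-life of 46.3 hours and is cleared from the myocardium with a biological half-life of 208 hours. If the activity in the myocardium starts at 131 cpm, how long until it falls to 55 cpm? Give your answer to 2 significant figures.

47 hours

1/t_eff = 1/t_phys + 1/t_biol = 1/46.3 + 1/208 = 0.026406 per hour.
t_eff = 46.3 × 208 / (46.3 + 208) ≈ 37.87 hours.
n = log₂(131/55) ≈ 1.2521; t = 1.2521 × 37.87 ≈ 47.416 hours.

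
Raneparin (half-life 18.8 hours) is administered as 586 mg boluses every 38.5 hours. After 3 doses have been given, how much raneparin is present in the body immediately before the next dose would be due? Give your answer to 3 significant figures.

184 mg

The 3 doses were given 115.5, 77, 38.5 hours ago.
Total = 586·(1/2)^(115.5/18.8) + 586·(1/2)^(77/18.8) + 586·(1/2)^(38.5/18.8)
      = 8.2887 + 34.273 + 141.72 ≈ 184.28 mg.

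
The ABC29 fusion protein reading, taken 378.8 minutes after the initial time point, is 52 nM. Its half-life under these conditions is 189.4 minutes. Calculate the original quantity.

Number of half-lives elapsed: n = 378.8/189.4 ≈ 2.
A₀ = A × 2^n = 52 × 2^2 = 52 × 4 ≈ 208 nM.

208 nM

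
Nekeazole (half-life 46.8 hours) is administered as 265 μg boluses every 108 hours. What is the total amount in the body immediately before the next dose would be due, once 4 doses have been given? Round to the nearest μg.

The 4 doses were given 432, 324, 216, 108 hours ago.
Total = 265·(1/2)^(432/46.8) + 265·(1/2)^(324/46.8) + 265·(1/2)^(216/46.8) + 265·(1/2)^(108/46.8)
      = 0.44107 + 2.1837 + 10.811 + 53.526 ≈ 66.962 μg.

67 μg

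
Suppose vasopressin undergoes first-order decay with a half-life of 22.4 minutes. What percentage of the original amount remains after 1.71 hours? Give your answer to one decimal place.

4.2%

1.71 hours = 102.6 minutes.
n = 102.6/22.4 ≈ 4.5804 half-lives.
Fraction remaining = (1/2)^4.5804 ≈ 0.0418, i.e. 4.18%.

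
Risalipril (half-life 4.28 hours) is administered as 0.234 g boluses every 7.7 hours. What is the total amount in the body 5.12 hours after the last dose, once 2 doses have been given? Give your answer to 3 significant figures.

The 2 doses were given 12.82, 5.12 hours ago.
Total = 0.234·(1/2)^(12.82/4.28) + 0.234·(1/2)^(5.12/4.28)
      = 0.029345 + 0.10212 ≈ 0.13146 g.

0.131 g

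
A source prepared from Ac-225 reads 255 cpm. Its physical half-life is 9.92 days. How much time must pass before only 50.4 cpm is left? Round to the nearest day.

23 days

Fraction remaining = 50.4/255 ≈ 0.19765.
n = log₂(255/50.4) = ln(5.0595)/ln 2 ≈ 2.339 half-lives.
t = n × t½ = 2.339 × 9.92 ≈ 23.203 days.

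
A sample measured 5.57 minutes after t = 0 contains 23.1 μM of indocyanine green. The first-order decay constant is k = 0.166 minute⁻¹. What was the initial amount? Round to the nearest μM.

58 μM

t½ = ln 2 / k = 0.69315 / 0.166 ≈ 4.1756 minutes.
Number of half-lives elapsed: n = 5.57/4.1756 ≈ 1.3339.
A₀ = A × 2^n = 23.1 × 2^1.3339 = 23.1 × 2.5209 ≈ 58.233 μM.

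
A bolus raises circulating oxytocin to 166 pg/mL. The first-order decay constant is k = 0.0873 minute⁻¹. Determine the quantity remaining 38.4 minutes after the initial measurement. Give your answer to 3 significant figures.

t½ = ln 2 / k = 0.69315 / 0.0873 ≈ 7.9398 minutes.
Number of half-lives: n = 38.4/7.9398 ≈ 4.8364.
Remaining = 166 × (1/2)^4.8364 = 166 × 0.035003 ≈ 5.8105 pg/mL.

5.81 pg/mL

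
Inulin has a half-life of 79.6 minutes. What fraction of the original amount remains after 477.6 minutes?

0.015625

n = 477.6/79.6 ≈ 6 half-lives.
Fraction remaining = (1/2)^6 ≈ 0.015625.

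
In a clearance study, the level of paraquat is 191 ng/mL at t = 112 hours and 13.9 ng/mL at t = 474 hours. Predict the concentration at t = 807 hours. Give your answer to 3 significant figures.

Over Δt = 474 − 112 = 362 hours, the level fell by a factor of 191/13.9 ≈ 13.741.
n = log₂(13.741) ≈ 3.7804 half-lives, so t½ = 362/3.7804 ≈ 95.757 hours.
From t = 474 to t = 807: 13.9 × (1/2)^((807−474)/95.757) ≈ 1.2479 ng/mL.

1.25 ng/mL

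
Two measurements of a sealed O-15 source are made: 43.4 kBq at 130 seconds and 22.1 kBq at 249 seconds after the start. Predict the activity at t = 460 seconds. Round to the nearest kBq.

7 kBq

Over Δt = 249 − 130 = 119 seconds, the level fell by a factor of 43.4/22.1 ≈ 1.9638.
n = log₂(1.9638) ≈ 0.97365 half-lives, so t½ = 119/0.97365 ≈ 122.22 seconds.
From t = 249 to t = 460: 22.1 × (1/2)^((460−249)/122.22) ≈ 6.6788 kBq.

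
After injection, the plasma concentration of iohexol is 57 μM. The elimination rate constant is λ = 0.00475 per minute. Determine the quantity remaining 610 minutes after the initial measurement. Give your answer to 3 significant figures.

3.14 μM

t½ = ln 2 / λ = 0.69315 / 0.00475 ≈ 145.93 minutes.
Number of half-lives: n = 610/145.93 ≈ 4.1802.
Remaining = 57 × (1/2)^4.1802 = 57 × 0.055161 ≈ 3.1442 μM.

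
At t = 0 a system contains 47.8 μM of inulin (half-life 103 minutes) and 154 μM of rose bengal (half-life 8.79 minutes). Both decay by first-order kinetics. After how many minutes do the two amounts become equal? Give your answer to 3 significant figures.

16.2 minutes

Set 47.8·(1/2)^(t/103) = 154·(1/2)^(t/8.79).
Taking log₂: log₂(47.8/154) = t·(1/103 − 1/8.79).
log₂(0.31039) = -1.6878; 1/103 − 1/8.79 = -0.10406.
t = -1.6878 / -0.10406 ≈ 16.22 minutes.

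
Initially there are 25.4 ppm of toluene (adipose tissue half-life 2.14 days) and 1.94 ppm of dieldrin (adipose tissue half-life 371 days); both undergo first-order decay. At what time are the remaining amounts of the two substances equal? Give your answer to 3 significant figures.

7.99 days

Set 25.4·(1/2)^(t/2.14) = 1.94·(1/2)^(t/371).
Taking log₂: log₂(25.4/1.94) = t·(1/2.14 − 1/371).
log₂(13.093) = 3.7107; 1/2.14 − 1/371 = 0.46459.
t = 3.7107 / 0.46459 ≈ 7.987 days.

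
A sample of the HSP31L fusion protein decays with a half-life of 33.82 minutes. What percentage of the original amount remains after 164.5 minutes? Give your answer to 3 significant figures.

3.43%

n = 164.5/33.82 ≈ 4.864 half-lives.
Fraction remaining = (1/2)^4.864 ≈ 0.03434, i.e. 3.434%.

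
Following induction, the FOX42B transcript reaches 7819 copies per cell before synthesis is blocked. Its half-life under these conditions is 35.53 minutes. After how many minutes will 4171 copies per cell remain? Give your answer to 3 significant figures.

32.2 minutes

Fraction remaining = 4171/7819 ≈ 0.53344.
n = log₂(7819/4171) = ln(1.8746)/ln 2 ≈ 0.90659 half-lives.
t = n × t½ = 0.90659 × 35.53 ≈ 32.211 minutes.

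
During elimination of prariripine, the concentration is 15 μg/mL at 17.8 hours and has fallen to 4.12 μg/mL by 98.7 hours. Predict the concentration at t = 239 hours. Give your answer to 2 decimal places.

0.44 μg/mL

Over Δt = 98.7 − 17.8 = 80.9 hours, the level fell by a factor of 15/4.12 ≈ 3.6408.
n = log₂(3.6408) ≈ 1.8642 half-lives, so t½ = 80.9/1.8642 ≈ 43.396 hours.
From t = 98.7 to t = 239: 4.12 × (1/2)^((239−98.7)/43.396) ≈ 0.43818 μg/mL.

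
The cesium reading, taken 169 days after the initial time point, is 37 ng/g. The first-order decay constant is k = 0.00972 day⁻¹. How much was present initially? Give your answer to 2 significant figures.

t½ = ln 2 / k = 0.69315 / 0.00972 ≈ 71.311 days.
Number of half-lives elapsed: n = 169/71.311 ≈ 2.3699.
A₀ = A × 2^n = 37 × 2^2.3699 = 37 × 5.169 ≈ 191.25 ng/g.

190 ng/g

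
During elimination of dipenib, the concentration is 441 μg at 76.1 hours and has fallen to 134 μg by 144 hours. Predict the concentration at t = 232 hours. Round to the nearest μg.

Over Δt = 144 − 76.1 = 67.9 hours, the level fell by a factor of 441/134 ≈ 3.291.
n = log₂(3.291) ≈ 1.7185 half-lives, so t½ = 67.9/1.7185 ≈ 39.51 hours.
From t = 144 to t = 232: 134 × (1/2)^((232−144)/39.51) ≈ 28.617 μg.

29 μg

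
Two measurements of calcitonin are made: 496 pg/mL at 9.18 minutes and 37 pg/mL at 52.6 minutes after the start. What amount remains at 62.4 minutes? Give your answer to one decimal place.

20.6 pg/mL

Over Δt = 52.6 − 9.18 = 43.42 minutes, the level fell by a factor of 496/37 ≈ 13.405.
n = log₂(13.405) ≈ 3.7447 half-lives, so t½ = 43.42/3.7447 ≈ 11.595 minutes.
From t = 52.6 to t = 62.4: 37 × (1/2)^((62.4−52.6)/11.595) ≈ 20.595 pg/mL.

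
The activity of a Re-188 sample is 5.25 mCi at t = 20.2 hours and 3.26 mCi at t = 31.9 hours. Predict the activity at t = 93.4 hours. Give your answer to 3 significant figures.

Over Δt = 31.9 − 20.2 = 11.7 hours, the level fell by a factor of 5.25/3.26 ≈ 1.6104.
n = log₂(1.6104) ≈ 0.68745 half-lives, so t½ = 11.7/0.68745 ≈ 17.02 hours.
From t = 31.9 to t = 93.4: 3.26 × (1/2)^((93.4−31.9)/17.02) ≈ 0.26635 mCi.

0.266 mCi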